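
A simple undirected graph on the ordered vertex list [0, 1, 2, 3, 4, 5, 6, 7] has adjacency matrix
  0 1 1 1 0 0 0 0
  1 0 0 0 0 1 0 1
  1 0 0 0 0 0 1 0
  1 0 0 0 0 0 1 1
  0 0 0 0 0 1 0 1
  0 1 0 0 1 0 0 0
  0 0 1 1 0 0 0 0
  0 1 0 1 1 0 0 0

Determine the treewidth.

A width-2 tree decomposition is:
Bags: B1 = {1, 4, 5}  B2 = {1, 4, 7}  B3 = {0, 1, 7}  B4 = {0, 3, 7}  B5 = {0, 2, 3}  B6 = {2, 3, 6}
Tree: B1–B2, B2–B3, B3–B4, B4–B5, B5–B6
Each bag holds 3 vertices, so the decomposition has width 2, which upper-bounds the treewidth. For the lower bound, G contains the cycle 5–4–7–1–5, so G is not a forest; only forests have treewidth ≤ 1, hence tw(G) ≥ 2. Therefore the treewidth is 2.

2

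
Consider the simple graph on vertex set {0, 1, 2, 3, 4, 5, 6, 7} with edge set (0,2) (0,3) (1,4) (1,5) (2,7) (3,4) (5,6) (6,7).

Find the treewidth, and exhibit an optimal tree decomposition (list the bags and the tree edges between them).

Treewidth 2.
One optimal decomposition is:
Bags: B1 = {0, 3, 4}  B2 = {0, 1, 4}  B3 = {0, 1, 5}  B4 = {0, 5, 6}  B5 = {0, 6, 7}  B6 = {0, 2, 7}
Tree: B1–B2, B2–B3, B3–B4, B4–B5, B5–B6

The largest bag has 3 vertices, giving width 2; this decomposition certifies tw(G) ≤ 2. Since 0–3–4–1–5–6–7–2–0 is a cycle in G, G is not acyclic. Forests are exactly the graphs of treewidth ≤ 1, so tw(G) ≥ 2. Hence tw(G) = 2 exactly.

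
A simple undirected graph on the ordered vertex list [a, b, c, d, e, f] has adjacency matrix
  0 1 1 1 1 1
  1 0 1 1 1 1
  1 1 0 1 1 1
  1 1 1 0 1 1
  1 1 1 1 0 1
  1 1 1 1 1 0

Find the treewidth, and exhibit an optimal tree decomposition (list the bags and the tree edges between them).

With just one bag of size 6, the width is 6 − 1 = 5, so tw(G) ≤ 5. On the other hand G contains the 6-clique {a, b, c, d, e, f}. A clique must lie in a single bag of any decomposition, so no decomposition can have width below 5. Combining the bounds, tw(G) = 5.

Treewidth 5.
Bags: B1 = {a, b, c, d, e, f}
Tree: (single bag)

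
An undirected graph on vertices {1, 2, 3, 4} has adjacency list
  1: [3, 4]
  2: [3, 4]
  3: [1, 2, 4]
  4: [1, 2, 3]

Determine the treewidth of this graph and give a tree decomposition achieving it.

Treewidth 2.
Bags: B1 = {2, 3, 4}  B2 = {1, 3, 4}
Tree: B1–B2

Each bag holds 3 vertices, so the decomposition has width 2, which upper-bounds the treewidth. Conversely, {1, 3, 4} is a clique of size 3, and the vertices of any clique must share a bag in every tree decomposition; so some bag has ≥ 3 vertices and tw(G) ≥ 2. Hence tw(G) = 2 exactly.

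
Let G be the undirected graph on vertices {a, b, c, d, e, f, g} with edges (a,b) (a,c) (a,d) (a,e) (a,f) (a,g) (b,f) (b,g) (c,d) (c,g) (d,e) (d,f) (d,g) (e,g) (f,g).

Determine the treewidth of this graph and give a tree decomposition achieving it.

The largest bag has 4 vertices, giving width 3; this decomposition certifies tw(G) ≤ 3. For the lower bound, the 4 vertices {a, d, e, g} are pairwise adjacent, and any tree decomposition puts a clique entirely inside one bag — forcing width ≥ 3. Therefore the treewidth is 3.

Treewidth 3.
Bags: B1 = {a, d, e, g}  B2 = {a, d, f, g}  B3 = {a, b, f, g}  B4 = {a, c, d, g}
Tree: B1–B2, B2–B3, B2–B4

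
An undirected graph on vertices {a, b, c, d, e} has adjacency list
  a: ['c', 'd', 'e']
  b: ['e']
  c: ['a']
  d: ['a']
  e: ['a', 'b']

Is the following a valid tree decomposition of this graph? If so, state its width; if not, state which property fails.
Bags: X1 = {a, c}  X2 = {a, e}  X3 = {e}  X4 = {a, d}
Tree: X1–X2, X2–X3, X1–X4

A tree decomposition must satisfy three properties: every vertex lies in some bag; for every edge, both endpoints lie together in some bag; and for every vertex, the bags containing it form a connected subtree. Here vertex b appears in no bag, so the decomposition is invalid.

No — vertex b appears in no bag.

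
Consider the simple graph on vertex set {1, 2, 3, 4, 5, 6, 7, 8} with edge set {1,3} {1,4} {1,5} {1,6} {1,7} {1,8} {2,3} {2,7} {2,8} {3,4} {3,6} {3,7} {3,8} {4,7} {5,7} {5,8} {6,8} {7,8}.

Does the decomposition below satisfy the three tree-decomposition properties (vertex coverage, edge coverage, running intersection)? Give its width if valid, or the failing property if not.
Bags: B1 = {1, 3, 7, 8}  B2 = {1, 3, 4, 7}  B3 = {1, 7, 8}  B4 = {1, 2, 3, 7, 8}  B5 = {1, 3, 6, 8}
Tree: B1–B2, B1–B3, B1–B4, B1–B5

A tree decomposition must satisfy three properties: every vertex lies in some bag; for every edge, both endpoints lie together in some bag; and for every vertex, the bags containing it form a connected subtree. Here vertex 5 appears in no bag, so the decomposition is invalid.

No — vertex 5 appears in no bag.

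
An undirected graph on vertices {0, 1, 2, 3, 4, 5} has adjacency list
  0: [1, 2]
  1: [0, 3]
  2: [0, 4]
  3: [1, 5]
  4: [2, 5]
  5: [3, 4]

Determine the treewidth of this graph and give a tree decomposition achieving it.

Treewidth 2.
One such decomposition:
Bags: B1 = {0, 1, 2}  B2 = {1, 2, 3}  B3 = {2, 3, 5}  B4 = {2, 4, 5}
Tree: B1–B2, B2–B3, B3–B4

Every bag has size at most 3, so the width is 3 − 1 = 2 and tw(G) ≤ 2. For the lower bound, G contains the cycle 2–0–1–3–5–4–2, so G is not a forest; only forests have treewidth ≤ 1, hence tw(G) ≥ 2. Therefore the treewidth is 2.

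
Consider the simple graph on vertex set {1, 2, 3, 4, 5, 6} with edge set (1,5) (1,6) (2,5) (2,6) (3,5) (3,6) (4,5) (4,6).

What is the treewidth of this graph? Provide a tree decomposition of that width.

Each bag holds 3 vertices, so the decomposition has width 2, which upper-bounds the treewidth. The edges 5–1–6–3–5 form a cycle, so G is not a tree and its treewidth is at least 2. Therefore the treewidth is 2.

Treewidth 2.
One such decomposition:
Bags: B1 = {1, 5, 6}  B2 = {3, 5, 6}  B3 = {4, 5, 6}  B4 = {2, 5, 6}
Tree: B1–B2, B2–B3, B3–B4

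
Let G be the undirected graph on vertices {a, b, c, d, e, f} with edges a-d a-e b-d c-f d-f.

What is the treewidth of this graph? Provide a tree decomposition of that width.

Treewidth 1.
One optimal decomposition is:
Bags: B1 = {d, f}  B2 = {c, f}  B3 = {a, d}  B4 = {a, e}  B5 = {b, d}
Tree: B1–B2, B1–B3, B3–B4, B3–B5

Every bag has size at most 2, so the width is 2 − 1 = 1 and tw(G) ≤ 1. G has an edge, so its treewidth is at least 1. The upper and lower bounds meet at 1, so that is the treewidth.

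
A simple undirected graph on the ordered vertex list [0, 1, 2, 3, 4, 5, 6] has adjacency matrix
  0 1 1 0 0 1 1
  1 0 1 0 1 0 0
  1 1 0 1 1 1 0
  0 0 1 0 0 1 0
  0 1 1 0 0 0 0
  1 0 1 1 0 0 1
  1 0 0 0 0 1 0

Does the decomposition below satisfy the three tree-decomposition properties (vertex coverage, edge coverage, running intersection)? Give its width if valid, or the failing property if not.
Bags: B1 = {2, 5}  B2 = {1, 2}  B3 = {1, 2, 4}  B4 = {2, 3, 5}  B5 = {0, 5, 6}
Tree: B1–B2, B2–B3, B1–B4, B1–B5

A tree decomposition must satisfy three properties: every vertex lies in some bag; for every edge, both endpoints lie together in some bag; and for every vertex, the bags containing it form a connected subtree. Here edge (0,2) lies in no bag, so the decomposition is invalid.

No — edge (0,2) lies in no bag.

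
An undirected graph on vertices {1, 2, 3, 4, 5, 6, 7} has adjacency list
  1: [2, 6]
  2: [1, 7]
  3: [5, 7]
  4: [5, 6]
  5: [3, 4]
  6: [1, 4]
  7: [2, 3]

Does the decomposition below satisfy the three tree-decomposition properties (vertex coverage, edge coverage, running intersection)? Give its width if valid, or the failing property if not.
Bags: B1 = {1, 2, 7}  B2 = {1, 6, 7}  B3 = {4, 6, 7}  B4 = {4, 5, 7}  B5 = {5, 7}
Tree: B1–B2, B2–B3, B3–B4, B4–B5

No — vertex 3 appears in no bag.

A tree decomposition must satisfy three properties: every vertex lies in some bag; for every edge, both endpoints lie together in some bag; and for every vertex, the bags containing it form a connected subtree. Here vertex 3 appears in no bag, so the decomposition is invalid.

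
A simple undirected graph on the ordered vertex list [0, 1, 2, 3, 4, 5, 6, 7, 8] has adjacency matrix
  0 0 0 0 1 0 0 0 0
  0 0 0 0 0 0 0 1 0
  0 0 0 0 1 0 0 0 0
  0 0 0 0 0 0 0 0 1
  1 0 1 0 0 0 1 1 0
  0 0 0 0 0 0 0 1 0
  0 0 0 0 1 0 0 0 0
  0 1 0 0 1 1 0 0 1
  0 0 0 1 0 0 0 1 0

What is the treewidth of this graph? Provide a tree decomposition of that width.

Every bag has size at most 2, so the width is 2 − 1 = 1 and tw(G) ≤ 1. Since G has at least one edge (e.g. 7–4), it is not an edgeless graph, so tw(G) ≥ 1. The upper and lower bounds meet at 1, so that is the treewidth.

Treewidth 1.
Bags: B1 = {4, 7}  B2 = {2, 4}  B3 = {7, 8}  B4 = {1, 7}  B5 = {3, 8}  B6 = {0, 4}  B7 = {5, 7}  B8 = {4, 6}
Tree: B1–B2, B1–B3, B3–B4, B3–B5, B1–B6, B4–B7, B2–B8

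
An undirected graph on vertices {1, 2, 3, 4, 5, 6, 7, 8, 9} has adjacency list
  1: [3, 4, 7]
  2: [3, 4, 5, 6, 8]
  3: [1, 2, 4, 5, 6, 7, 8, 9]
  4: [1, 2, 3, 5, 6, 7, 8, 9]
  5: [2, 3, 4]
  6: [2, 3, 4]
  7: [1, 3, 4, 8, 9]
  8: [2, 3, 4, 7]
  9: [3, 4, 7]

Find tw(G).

A width-3 tree decomposition is:
Bags: B1 = {2, 3, 4, 8}  B2 = {3, 4, 7, 8}  B3 = {3, 4, 7, 9}  B4 = {2, 3, 4, 5}  B5 = {1, 3, 4, 7}  B6 = {2, 3, 4, 6}
Tree: B1–B2, B2–B3, B1–B4, B3–B5, B4–B6
The largest bag has 4 vertices, giving width 3; this decomposition certifies tw(G) ≤ 3. Conversely, {1, 3, 4, 7} is a clique of size 4, and the vertices of any clique must share a bag in every tree decomposition; so some bag has ≥ 4 vertices and tw(G) ≥ 3. The upper and lower bounds meet at 3, so that is the treewidth.

3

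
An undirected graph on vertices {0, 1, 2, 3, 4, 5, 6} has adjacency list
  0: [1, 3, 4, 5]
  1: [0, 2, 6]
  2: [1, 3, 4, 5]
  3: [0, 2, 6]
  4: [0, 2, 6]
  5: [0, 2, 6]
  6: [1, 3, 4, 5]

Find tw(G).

A width-3 tree decomposition is:
Bags: B1 = {0, 2, 4, 6}  B2 = {0, 2, 5, 6}  B3 = {0, 1, 2, 6}  B4 = {0, 2, 3, 6}
Tree: B1–B2, B2–B3, B3–B4
The largest bag has 4 vertices, giving width 3; this decomposition certifies tw(G) ≤ 3. For the lower bound: the 4 vertex sets {0,4}, {2,5}, {6}, {1} are disjoint, each induces a connected subgraph, and every pair is joined by at least one edge of G. Contracting each set to a single vertex therefore yields K_{4} as a minor, and since treewidth is minor-monotone, tw(G) ≥ tw(K_{4}) = 3. Therefore the treewidth is 3.

3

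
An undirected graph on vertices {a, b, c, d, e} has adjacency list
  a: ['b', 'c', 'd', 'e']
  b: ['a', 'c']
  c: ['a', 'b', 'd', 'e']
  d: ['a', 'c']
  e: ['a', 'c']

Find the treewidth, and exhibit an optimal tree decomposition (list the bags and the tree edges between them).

The largest bag has 3 vertices, giving width 2; this decomposition certifies tw(G) ≤ 2. Conversely, {a, c, d} is a clique of size 3, and the vertices of any clique must share a bag in every tree decomposition; so some bag has ≥ 3 vertices and tw(G) ≥ 2. Therefore the treewidth is 2.

Treewidth 2.
One optimal decomposition is:
Bags: B1 = {a, c, d}  B2 = {a, b, c}  B3 = {a, c, e}
Tree: B1–B2, B1–B3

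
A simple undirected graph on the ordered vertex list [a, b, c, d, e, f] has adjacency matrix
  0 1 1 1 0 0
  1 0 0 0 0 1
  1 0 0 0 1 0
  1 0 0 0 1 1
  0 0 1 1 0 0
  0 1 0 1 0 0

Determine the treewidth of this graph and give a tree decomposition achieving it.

Treewidth 2.
Bags: B1 = {c, d, e}  B2 = {a, c, d}  B3 = {a, d, f}  B4 = {a, b, f}
Tree: B1–B2, B2–B3, B3–B4

Each bag holds 3 vertices, so the decomposition has width 2, which upper-bounds the treewidth. Since e–c–a–d–e is a cycle in G, G is not acyclic. Forests are exactly the graphs of treewidth ≤ 1, so tw(G) ≥ 2. Therefore the treewidth is 2.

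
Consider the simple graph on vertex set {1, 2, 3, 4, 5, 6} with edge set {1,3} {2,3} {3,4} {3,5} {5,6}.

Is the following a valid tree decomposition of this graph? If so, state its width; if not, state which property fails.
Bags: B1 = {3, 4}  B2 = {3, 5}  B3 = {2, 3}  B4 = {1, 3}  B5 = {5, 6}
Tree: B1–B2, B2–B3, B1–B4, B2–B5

Vertex coverage: the bags together contain {1, 2, 3, 4, 5, 6}, the full vertex set. Edge coverage: each edge of G has both endpoints in at least one bag. Running intersection: for every vertex, the bags containing it form a connected subtree. All three properties hold, so this is a valid tree decomposition of width max|bag| − 1 = 1, and hence tw(G) ≤ 1.

Yes; width 1.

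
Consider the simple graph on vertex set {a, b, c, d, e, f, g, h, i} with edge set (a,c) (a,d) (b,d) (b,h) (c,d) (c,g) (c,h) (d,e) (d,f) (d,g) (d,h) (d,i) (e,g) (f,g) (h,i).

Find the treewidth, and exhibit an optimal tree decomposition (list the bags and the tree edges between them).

Every bag has size at most 3, so the width is 3 − 1 = 2 and tw(G) ≤ 2. Conversely, {d, e, g} is a clique of size 3, and the vertices of any clique must share a bag in every tree decomposition; so some bag has ≥ 3 vertices and tw(G) ≥ 2. The upper and lower bounds meet at 2, so that is the treewidth.

Treewidth 2.
Bags: B1 = {c, d, h}  B2 = {c, d, g}  B3 = {a, c, d}  B4 = {b, d, h}  B5 = {d, h, i}  B6 = {d, e, g}  B7 = {d, f, g}
Tree: B1–B2, B2–B3, B1–B4, B4–B5, B2–B6, B6–B7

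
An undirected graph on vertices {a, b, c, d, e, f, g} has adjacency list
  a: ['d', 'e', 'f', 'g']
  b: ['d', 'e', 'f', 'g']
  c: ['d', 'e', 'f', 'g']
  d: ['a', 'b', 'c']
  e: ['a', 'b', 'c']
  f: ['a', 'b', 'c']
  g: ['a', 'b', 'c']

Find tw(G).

A width-3 tree decomposition is:
Bags: B1 = {a, b, c, d}  B2 = {a, b, c, f}  B3 = {a, b, c, e}  B4 = {a, b, c, g}
Tree: B1–B2, B2–B3, B3–B4
Each bag holds 4 vertices, so the decomposition has width 3, which upper-bounds the treewidth. For the lower bound: the 4 vertex sets {a,d}, {b,f}, {c}, {e} are disjoint, each induces a connected subgraph, and every pair is joined by at least one edge of G. Contracting each set to a single vertex therefore yields K_{4} as a minor, and since treewidth is minor-monotone, tw(G) ≥ tw(K_{4}) = 3. Combining the bounds, tw(G) = 3.

3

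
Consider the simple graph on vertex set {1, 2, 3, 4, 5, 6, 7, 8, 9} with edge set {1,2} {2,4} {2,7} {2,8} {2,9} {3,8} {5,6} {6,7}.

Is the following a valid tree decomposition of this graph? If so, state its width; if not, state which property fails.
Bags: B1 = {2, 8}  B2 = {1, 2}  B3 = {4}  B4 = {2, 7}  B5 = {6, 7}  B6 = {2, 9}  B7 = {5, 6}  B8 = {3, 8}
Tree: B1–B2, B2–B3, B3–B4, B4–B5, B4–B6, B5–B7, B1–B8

No — edge (2,4) lies in no bag.

A tree decomposition must satisfy three properties: every vertex lies in some bag; for every edge, both endpoints lie together in some bag; and for every vertex, the bags containing it form a connected subtree. Here edge (2,4) lies in no bag, so the decomposition is invalid.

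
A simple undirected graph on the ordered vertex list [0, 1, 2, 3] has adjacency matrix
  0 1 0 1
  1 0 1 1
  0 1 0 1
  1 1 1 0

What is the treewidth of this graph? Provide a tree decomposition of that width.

Treewidth 2.
One such decomposition:
Bags: B1 = {1, 2, 3}  B2 = {0, 1, 3}
Tree: B1–B2

Every bag has size at most 3, so the width is 3 − 1 = 2 and tw(G) ≤ 2. Conversely, {0, 1, 3} is a clique of size 3, and the vertices of any clique must share a bag in every tree decomposition; so some bag has ≥ 3 vertices and tw(G) ≥ 2. The upper and lower bounds meet at 2, so that is the treewidth.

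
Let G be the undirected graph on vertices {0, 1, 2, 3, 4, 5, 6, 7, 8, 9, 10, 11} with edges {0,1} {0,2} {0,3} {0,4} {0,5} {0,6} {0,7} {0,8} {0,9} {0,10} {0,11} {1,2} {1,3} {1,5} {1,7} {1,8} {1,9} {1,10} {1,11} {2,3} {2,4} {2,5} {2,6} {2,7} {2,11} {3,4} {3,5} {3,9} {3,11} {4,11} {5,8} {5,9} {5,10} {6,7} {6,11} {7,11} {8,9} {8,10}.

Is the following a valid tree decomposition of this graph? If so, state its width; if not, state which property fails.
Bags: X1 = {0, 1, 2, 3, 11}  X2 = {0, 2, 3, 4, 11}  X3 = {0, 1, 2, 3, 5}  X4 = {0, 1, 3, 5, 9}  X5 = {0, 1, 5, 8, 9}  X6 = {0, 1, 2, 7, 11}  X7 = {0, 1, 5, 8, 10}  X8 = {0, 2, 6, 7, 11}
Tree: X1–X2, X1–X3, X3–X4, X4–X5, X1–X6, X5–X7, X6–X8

Every vertex of G appears in some bag (union = {0, 1, 2, 3, 4, 5, 6, 7, 8, 9, 10, 11}); every edge is covered by a bag; and for each vertex v the set of bags containing v is connected in the bag tree. The decomposition is therefore valid. The largest bag has 5 vertices, so the width is 4.

Yes; width 4.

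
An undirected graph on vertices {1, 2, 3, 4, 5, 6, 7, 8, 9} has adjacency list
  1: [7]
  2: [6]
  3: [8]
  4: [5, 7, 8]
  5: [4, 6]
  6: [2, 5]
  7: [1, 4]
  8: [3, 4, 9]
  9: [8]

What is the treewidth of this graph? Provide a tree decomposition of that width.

Each bag holds 2 vertices, so the decomposition has width 1, which upper-bounds the treewidth. Any graph with an edge has treewidth ≥ 1, and G has the edge 4–5. Therefore the treewidth is 1.

Treewidth 1.
One such decomposition:
Bags: B1 = {4, 5}  B2 = {4, 8}  B3 = {8, 9}  B4 = {5, 6}  B5 = {2, 6}  B6 = {4, 7}  B7 = {1, 7}  B8 = {3, 8}
Tree: B1–B2, B2–B3, B1–B4, B4–B5, B2–B6, B6–B7, B3–B8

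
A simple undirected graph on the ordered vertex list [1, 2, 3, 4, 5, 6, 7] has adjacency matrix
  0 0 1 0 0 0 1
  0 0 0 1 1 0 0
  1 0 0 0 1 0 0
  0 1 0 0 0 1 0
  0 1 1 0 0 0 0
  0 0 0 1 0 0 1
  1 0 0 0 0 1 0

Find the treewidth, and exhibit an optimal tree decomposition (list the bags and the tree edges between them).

Every bag has size at most 3, so the width is 3 − 1 = 2 and tw(G) ≤ 2. Since 1–7–6–4–2–5–3–1 is a cycle in G, G is not acyclic. Forests are exactly the graphs of treewidth ≤ 1, so tw(G) ≥ 2. Combining the bounds, tw(G) = 2.

Treewidth 2.
One such decomposition:
Bags: B1 = {1, 6, 7}  B2 = {1, 4, 6}  B3 = {1, 2, 4}  B4 = {1, 2, 5}  B5 = {1, 3, 5}
Tree: B1–B2, B2–B3, B3–B4, B4–B5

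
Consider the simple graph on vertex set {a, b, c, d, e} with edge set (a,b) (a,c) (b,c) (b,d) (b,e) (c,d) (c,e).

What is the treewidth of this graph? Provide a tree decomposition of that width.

Treewidth 2.
One optimal decomposition is:
Bags: B1 = {a, b, c}  B2 = {b, c, d}  B3 = {b, c, e}
Tree: B1–B2, B2–B3

The largest bag has 3 vertices, giving width 2; this decomposition certifies tw(G) ≤ 2. On the other hand G contains the 3-clique {b, c, d}. A clique must lie in a single bag of any decomposition, so no decomposition can have width below 2. Therefore the treewidth is 2.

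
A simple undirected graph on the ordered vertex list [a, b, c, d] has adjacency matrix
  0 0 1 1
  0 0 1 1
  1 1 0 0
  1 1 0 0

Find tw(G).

A width-2 tree decomposition is:
Bags: B1 = {a, c, d}  B2 = {b, c, d}
Tree: B1–B2
The largest bag has 3 vertices, giving width 2; this decomposition certifies tw(G) ≤ 2. Since c–a–d–b–c is a cycle in G, G is not acyclic. Forests are exactly the graphs of treewidth ≤ 1, so tw(G) ≥ 2. The upper and lower bounds meet at 2, so that is the treewidth.

2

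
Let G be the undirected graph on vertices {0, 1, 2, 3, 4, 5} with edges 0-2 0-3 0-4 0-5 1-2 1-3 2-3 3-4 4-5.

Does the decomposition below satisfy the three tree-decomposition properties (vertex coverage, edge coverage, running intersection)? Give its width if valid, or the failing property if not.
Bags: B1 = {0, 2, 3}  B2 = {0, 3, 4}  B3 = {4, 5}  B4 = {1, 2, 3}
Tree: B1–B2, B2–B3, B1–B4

No — edge (0,5) lies in no bag.

A tree decomposition must satisfy three properties: every vertex lies in some bag; for every edge, both endpoints lie together in some bag; and for every vertex, the bags containing it form a connected subtree. Here edge (0,5) lies in no bag, so the decomposition is invalid.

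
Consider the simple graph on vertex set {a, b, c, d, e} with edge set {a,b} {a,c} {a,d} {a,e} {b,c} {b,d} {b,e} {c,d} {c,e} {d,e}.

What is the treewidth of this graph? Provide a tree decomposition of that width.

A single bag containing all 5 vertices is trivially a valid decomposition of width 4. For the lower bound, the 5 vertices {a, b, c, d, e} are pairwise adjacent, and any tree decomposition puts a clique entirely inside one bag — forcing width ≥ 4. The upper and lower bounds meet at 4, so that is the treewidth.

Treewidth 4.
One optimal decomposition is:
Bags: B1 = {a, b, c, d, e}
Tree: (single bag)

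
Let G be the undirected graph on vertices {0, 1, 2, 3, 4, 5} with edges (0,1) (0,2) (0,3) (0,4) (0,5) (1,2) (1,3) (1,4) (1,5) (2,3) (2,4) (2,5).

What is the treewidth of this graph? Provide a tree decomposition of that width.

Every bag has size at most 4, so the width is 4 − 1 = 3 and tw(G) ≤ 3. On the other hand G contains the 4-clique {0, 1, 2, 3}. A clique must lie in a single bag of any decomposition, so no decomposition can have width below 3. Hence tw(G) = 3 exactly.

Treewidth 3.
Bags: B1 = {0, 1, 2, 4}  B2 = {0, 1, 2, 3}  B3 = {0, 1, 2, 5}
Tree: B1–B2, B1–B3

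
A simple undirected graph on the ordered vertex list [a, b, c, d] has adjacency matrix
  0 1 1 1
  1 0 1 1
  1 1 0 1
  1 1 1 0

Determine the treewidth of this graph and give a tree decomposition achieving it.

A single bag containing all 4 vertices is trivially a valid decomposition of width 3. Conversely, {a, b, c, d} is a clique of size 4, and the vertices of any clique must share a bag in every tree decomposition; so some bag has ≥ 4 vertices and tw(G) ≥ 3. Hence tw(G) = 3 exactly.

Treewidth 3.
One optimal decomposition is:
Bags: B1 = {a, b, c, d}
Tree: (single bag)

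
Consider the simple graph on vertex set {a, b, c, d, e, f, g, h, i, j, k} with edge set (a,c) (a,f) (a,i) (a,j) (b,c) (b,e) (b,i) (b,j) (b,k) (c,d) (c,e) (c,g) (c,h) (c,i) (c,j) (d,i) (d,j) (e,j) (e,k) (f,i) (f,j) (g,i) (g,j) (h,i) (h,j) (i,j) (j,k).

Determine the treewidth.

3

A width-3 tree decomposition is:
Bags: B1 = {b, c, i, j}  B2 = {c, d, i, j}  B3 = {c, h, i, j}  B4 = {b, c, e, j}  B5 = {a, c, i, j}  B6 = {c, g, i, j}  B7 = {b, e, j, k}  B8 = {a, f, i, j}
Tree: B1–B2, B1–B3, B1–B4, B1–B5, B2–B6, B4–B7, B5–B8
Every bag has size at most 4, so the width is 4 − 1 = 3 and tw(G) ≤ 3. Conversely, {b, c, e, j} is a clique of size 4, and the vertices of any clique must share a bag in every tree decomposition; so some bag has ≥ 4 vertices and tw(G) ≥ 3. Hence tw(G) = 3 exactly.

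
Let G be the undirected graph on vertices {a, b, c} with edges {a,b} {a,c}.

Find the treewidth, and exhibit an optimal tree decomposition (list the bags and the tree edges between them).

Treewidth 1.
Bags: B1 = {a, b}  B2 = {a, c}
Tree: B1–B2

The largest bag has 2 vertices, giving width 1; this decomposition certifies tw(G) ≤ 1. Any graph with an edge has treewidth ≥ 1, and G has the edge a–b. Hence tw(G) = 1 exactly.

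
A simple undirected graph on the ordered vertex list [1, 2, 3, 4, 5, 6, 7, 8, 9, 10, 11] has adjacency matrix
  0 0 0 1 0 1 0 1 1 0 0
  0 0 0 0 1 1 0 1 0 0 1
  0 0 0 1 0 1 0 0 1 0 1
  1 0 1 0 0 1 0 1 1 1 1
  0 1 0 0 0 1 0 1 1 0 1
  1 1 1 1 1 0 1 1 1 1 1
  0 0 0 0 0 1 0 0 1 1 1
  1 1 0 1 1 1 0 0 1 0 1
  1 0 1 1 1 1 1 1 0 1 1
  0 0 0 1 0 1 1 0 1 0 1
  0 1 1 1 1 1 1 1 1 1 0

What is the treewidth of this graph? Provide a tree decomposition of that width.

Treewidth 4.
One such decomposition:
Bags: B1 = {4, 6, 8, 9, 11}  B2 = {4, 6, 9, 10, 11}  B3 = {1, 4, 6, 8, 9}  B4 = {5, 6, 8, 9, 11}  B5 = {3, 4, 6, 9, 11}  B6 = {2, 5, 6, 8, 11}  B7 = {6, 7, 9, 10, 11}
Tree: B1–B2, B1–B3, B1–B4, B2–B5, B4–B6, B2–B7

Each bag holds 5 vertices, so the decomposition has width 4, which upper-bounds the treewidth. Conversely, {1, 4, 6, 8, 9} is a clique of size 5, and the vertices of any clique must share a bag in every tree decomposition; so some bag has ≥ 5 vertices and tw(G) ≥ 4. The upper and lower bounds meet at 4, so that is the treewidth.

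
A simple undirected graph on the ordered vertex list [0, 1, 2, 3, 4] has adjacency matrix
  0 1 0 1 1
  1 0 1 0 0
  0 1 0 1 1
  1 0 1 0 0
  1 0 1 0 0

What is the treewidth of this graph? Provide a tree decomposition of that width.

Each bag holds 3 vertices, so the decomposition has width 2, which upper-bounds the treewidth. Since 4–2–1–0–4 is a cycle in G, G is not acyclic. Forests are exactly the graphs of treewidth ≤ 1, so tw(G) ≥ 2. The upper and lower bounds meet at 2, so that is the treewidth.

Treewidth 2.
One such decomposition:
Bags: B1 = {0, 2, 4}  B2 = {0, 1, 2}  B3 = {0, 2, 3}
Tree: B1–B2, B2–B3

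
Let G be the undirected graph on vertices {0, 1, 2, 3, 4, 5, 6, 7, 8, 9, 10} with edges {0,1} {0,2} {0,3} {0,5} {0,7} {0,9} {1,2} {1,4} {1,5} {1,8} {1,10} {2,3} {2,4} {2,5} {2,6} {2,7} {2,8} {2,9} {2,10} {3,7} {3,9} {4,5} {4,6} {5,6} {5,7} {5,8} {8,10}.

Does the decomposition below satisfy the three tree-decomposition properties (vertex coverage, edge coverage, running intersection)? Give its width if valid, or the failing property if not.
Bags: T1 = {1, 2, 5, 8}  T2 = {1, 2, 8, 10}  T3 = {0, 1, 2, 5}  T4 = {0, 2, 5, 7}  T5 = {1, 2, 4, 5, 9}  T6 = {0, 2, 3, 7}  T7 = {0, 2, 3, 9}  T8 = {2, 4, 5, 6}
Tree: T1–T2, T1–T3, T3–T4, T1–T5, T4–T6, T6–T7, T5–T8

No — bags containing vertex 9 are not connected in the tree.

A tree decomposition must satisfy three properties: every vertex lies in some bag; for every edge, both endpoints lie together in some bag; and for every vertex, the bags containing it form a connected subtree. Here bags containing vertex 9 are not connected in the tree, so the decomposition is invalid.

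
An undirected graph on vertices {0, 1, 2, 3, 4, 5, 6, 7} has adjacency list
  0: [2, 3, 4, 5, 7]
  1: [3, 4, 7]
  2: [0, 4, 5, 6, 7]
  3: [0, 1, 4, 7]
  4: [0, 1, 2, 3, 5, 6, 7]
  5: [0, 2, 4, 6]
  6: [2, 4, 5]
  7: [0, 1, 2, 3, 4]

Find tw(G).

3

A width-3 tree decomposition is:
Bags: B1 = {0, 2, 4, 7}  B2 = {0, 3, 4, 7}  B3 = {1, 3, 4, 7}  B4 = {0, 2, 4, 5}  B5 = {2, 4, 5, 6}
Tree: B1–B2, B2–B3, B1–B4, B4–B5
Every bag has size at most 4, so the width is 4 − 1 = 3 and tw(G) ≤ 3. For the lower bound, the 4 vertices {0, 2, 4, 5} are pairwise adjacent, and any tree decomposition puts a clique entirely inside one bag — forcing width ≥ 3. The upper and lower bounds meet at 3, so that is the treewidth.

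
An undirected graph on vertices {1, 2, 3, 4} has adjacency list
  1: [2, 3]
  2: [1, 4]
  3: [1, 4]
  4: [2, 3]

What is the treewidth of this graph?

A width-2 tree decomposition is:
Bags: B1 = {1, 2, 3}  B2 = {2, 3, 4}
Tree: B1–B2
Each bag holds 3 vertices, so the decomposition has width 2, which upper-bounds the treewidth. The edges 3–1–2–4–3 form a cycle, so G is not a tree and its treewidth is at least 2. The upper and lower bounds meet at 2, so that is the treewidth.

2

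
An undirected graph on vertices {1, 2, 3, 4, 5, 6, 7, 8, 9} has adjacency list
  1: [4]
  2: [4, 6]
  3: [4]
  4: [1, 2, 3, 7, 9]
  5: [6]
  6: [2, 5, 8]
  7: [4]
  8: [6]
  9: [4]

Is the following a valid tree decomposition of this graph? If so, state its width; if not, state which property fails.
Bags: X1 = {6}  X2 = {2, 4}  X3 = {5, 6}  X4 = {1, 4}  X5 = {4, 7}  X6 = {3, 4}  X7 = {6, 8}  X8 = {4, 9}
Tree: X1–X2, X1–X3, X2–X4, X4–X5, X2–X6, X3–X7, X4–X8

A tree decomposition must satisfy three properties: every vertex lies in some bag; for every edge, both endpoints lie together in some bag; and for every vertex, the bags containing it form a connected subtree. Here edge (2,6) lies in no bag, so the decomposition is invalid.

No — edge (2,6) lies in no bag.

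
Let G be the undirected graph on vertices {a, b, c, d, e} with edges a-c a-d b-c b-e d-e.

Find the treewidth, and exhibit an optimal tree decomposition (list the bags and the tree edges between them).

Treewidth 2.
One such decomposition:
Bags: B1 = {b, d, e}  B2 = {a, b, d}  B3 = {a, b, c}
Tree: B1–B2, B2–B3

Every bag has size at most 3, so the width is 3 − 1 = 2 and tw(G) ≤ 2. Since b–e–d–a–c–b is a cycle in G, G is not acyclic. Forests are exactly the graphs of treewidth ≤ 1, so tw(G) ≥ 2. Combining the bounds, tw(G) = 2.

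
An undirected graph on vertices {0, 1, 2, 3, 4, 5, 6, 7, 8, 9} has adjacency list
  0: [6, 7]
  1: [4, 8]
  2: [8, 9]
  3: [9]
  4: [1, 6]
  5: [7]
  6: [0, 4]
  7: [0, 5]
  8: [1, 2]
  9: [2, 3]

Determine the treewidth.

1

A width-1 tree decomposition is:
Bags: B1 = {3, 9}  B2 = {2, 9}  B3 = {2, 8}  B4 = {1, 8}  B5 = {1, 4}  B6 = {4, 6}  B7 = {0, 6}  B8 = {0, 7}  B9 = {5, 7}
Tree: B1–B2, B2–B3, B3–B4, B4–B5, B5–B6, B6–B7, B7–B8, B8–B9
Each bag holds 2 vertices, so the decomposition has width 1, which upper-bounds the treewidth. G has an edge, so its treewidth is at least 1. Combining the bounds, tw(G) = 1.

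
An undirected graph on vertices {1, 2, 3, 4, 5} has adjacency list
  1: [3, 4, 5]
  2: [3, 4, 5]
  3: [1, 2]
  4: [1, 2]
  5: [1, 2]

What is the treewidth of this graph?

2

A width-2 tree decomposition is:
Bags: B1 = {1, 2, 3}  B2 = {1, 2, 4}  B3 = {1, 2, 5}
Tree: B1–B2, B2–B3
The largest bag has 3 vertices, giving width 2; this decomposition certifies tw(G) ≤ 2. Since 2–3–1–4–2 is a cycle in G, G is not acyclic. Forests are exactly the graphs of treewidth ≤ 1, so tw(G) ≥ 2. Combining the bounds, tw(G) = 2.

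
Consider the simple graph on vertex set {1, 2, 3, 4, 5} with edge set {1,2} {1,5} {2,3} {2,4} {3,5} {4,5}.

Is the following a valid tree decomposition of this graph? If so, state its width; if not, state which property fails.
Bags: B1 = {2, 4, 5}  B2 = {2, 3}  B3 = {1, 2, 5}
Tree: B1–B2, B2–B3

No — edge (5,3) lies in no bag.

A tree decomposition must satisfy three properties: every vertex lies in some bag; for every edge, both endpoints lie together in some bag; and for every vertex, the bags containing it form a connected subtree. Here edge (5,3) lies in no bag, so the decomposition is invalid.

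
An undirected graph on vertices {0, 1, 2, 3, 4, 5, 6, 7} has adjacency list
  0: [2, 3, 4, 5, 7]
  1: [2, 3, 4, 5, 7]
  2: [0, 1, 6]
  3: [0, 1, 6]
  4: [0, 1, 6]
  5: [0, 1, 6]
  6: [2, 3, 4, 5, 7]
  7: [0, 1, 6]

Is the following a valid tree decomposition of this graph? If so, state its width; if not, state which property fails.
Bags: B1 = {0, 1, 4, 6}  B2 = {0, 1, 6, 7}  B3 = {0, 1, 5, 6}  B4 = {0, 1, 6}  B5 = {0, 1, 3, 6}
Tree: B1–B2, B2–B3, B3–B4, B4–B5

No — vertex 2 appears in no bag.

A tree decomposition must satisfy three properties: every vertex lies in some bag; for every edge, both endpoints lie together in some bag; and for every vertex, the bags containing it form a connected subtree. Here vertex 2 appears in no bag, so the decomposition is invalid.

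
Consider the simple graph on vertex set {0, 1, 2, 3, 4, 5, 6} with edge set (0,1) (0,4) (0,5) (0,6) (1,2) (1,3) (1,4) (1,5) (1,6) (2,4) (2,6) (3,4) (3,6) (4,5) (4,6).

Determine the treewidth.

A width-3 tree decomposition is:
Bags: B1 = {0, 1, 4, 5}  B2 = {0, 1, 4, 6}  B3 = {1, 3, 4, 6}  B4 = {1, 2, 4, 6}
Tree: B1–B2, B2–B3, B3–B4
Each bag holds 4 vertices, so the decomposition has width 3, which upper-bounds the treewidth. Conversely, {0, 1, 4, 5} is a clique of size 4, and the vertices of any clique must share a bag in every tree decomposition; so some bag has ≥ 4 vertices and tw(G) ≥ 3. Hence tw(G) = 3 exactly.

3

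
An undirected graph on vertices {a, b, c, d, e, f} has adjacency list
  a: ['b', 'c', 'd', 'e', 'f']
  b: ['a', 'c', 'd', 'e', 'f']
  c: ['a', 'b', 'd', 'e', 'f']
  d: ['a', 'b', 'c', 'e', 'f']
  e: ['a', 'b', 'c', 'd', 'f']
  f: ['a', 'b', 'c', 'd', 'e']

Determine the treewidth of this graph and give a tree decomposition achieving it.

A single bag containing all 6 vertices is trivially a valid decomposition of width 5. On the other hand G contains the 6-clique {a, b, c, d, e, f}. A clique must lie in a single bag of any decomposition, so no decomposition can have width below 5. Combining the bounds, tw(G) = 5.

Treewidth 5.
One such decomposition:
Bags: B1 = {a, b, c, d, e, f}
Tree: (single bag)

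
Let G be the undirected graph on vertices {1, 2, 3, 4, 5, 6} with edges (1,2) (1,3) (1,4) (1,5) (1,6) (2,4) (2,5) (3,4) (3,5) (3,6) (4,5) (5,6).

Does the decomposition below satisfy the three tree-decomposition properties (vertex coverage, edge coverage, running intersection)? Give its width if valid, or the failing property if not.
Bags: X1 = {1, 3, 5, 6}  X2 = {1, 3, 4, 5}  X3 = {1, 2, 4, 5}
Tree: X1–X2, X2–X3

Yes; width 3.

Checking the three conditions: (i) the bags cover all of {1, 2, 3, 4, 5, 6}; (ii) for each edge, some bag contains both endpoints; (iii) the bags containing any fixed vertex form a subtree. All hold, so the decomposition is valid with width 4 − 1 = 3.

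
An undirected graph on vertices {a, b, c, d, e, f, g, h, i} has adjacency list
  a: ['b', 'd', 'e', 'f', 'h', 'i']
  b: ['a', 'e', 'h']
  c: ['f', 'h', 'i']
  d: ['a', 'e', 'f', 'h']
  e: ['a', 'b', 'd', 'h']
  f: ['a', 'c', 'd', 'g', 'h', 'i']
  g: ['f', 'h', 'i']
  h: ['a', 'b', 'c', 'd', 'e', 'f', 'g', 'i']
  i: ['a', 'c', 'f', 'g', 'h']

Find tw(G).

3

A width-3 tree decomposition is:
Bags: B1 = {a, f, h, i}  B2 = {c, f, h, i}  B3 = {a, d, f, h}  B4 = {a, d, e, h}  B5 = {f, g, h, i}  B6 = {a, b, e, h}
Tree: B1–B2, B1–B3, B3–B4, B2–B5, B4–B6
Every bag has size at most 4, so the width is 4 − 1 = 3 and tw(G) ≤ 3. Conversely, {a, d, e, h} is a clique of size 4, and the vertices of any clique must share a bag in every tree decomposition; so some bag has ≥ 4 vertices and tw(G) ≥ 3. The upper and lower bounds meet at 3, so that is the treewidth.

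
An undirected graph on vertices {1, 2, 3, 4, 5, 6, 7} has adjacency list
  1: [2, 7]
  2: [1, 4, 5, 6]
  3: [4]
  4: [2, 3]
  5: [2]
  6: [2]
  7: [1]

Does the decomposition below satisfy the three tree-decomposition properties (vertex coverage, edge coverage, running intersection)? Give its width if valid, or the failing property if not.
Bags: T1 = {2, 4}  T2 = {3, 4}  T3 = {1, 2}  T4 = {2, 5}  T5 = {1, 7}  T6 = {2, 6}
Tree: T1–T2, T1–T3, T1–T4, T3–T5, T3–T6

Yes; width 1.

Vertex coverage: the bags together contain {1, 2, 3, 4, 5, 6, 7}, the full vertex set. Edge coverage: each edge of G has both endpoints in at least one bag. Running intersection: for every vertex, the bags containing it form a connected subtree. All three properties hold, so this is a valid tree decomposition of width max|bag| − 1 = 1, and hence tw(G) ≤ 1.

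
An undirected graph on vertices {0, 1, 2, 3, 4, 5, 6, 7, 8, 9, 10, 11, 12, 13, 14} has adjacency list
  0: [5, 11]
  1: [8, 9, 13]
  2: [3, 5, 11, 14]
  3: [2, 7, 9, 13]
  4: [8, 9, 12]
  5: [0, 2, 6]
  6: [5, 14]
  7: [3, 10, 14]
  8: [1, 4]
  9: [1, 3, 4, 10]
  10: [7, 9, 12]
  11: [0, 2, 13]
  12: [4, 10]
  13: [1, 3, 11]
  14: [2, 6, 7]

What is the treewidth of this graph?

A width-3 tree decomposition is:
Bags: B1 = {0, 5, 6, 14}  B2 = {0, 2, 5, 14}  B3 = {0, 2, 11, 14}  B4 = {2, 7, 11, 14}  B5 = {2, 3, 7, 11}  B6 = {3, 7, 11, 13}  B7 = {3, 7, 10, 13}  B8 = {3, 9, 10, 13}  B9 = {1, 9, 10, 13}  B10 = {1, 9, 10, 12}  B11 = {1, 4, 9, 12}  B12 = {1, 4, 8, 12}
Tree: B1–B2, B2–B3, B3–B4, B4–B5, B5–B6, B6–B7, B7–B8, B8–B9, B9–B10, B10–B11, B11–B12
Each bag holds 4 vertices, so the decomposition has width 3, which upper-bounds the treewidth. For the lower bound: the 4 vertex sets {0,5,6}, {14}, {2}, {3,7,11,13} are disjoint, each induces a connected subgraph, and every pair is joined by at least one edge of G. Contracting each set to a single vertex therefore yields K_{4} as a minor, and since treewidth is minor-monotone, tw(G) ≥ tw(K_{4}) = 3. The upper and lower bounds meet at 3, so that is the treewidth.

3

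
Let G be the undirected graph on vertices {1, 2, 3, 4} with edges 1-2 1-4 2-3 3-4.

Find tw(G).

A width-2 tree decomposition is:
Bags: B1 = {1, 3, 4}  B2 = {1, 2, 3}
Tree: B1–B2
Each bag holds 3 vertices, so the decomposition has width 2, which upper-bounds the treewidth. The edges 3–4–1–2–3 form a cycle, so G is not a tree and its treewidth is at least 2. Hence tw(G) = 2 exactly.

2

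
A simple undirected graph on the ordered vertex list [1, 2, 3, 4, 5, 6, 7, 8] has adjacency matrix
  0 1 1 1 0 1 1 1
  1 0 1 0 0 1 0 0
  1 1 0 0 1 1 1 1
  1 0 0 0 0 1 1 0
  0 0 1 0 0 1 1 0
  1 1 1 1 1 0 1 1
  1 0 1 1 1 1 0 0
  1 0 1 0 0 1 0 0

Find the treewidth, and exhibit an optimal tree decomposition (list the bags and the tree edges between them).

Every bag has size at most 4, so the width is 4 − 1 = 3 and tw(G) ≤ 3. Conversely, {1, 3, 6, 8} is a clique of size 4, and the vertices of any clique must share a bag in every tree decomposition; so some bag has ≥ 4 vertices and tw(G) ≥ 3. The upper and lower bounds meet at 3, so that is the treewidth.

Treewidth 3.
Bags: B1 = {1, 3, 6, 7}  B2 = {1, 4, 6, 7}  B3 = {1, 3, 6, 8}  B4 = {3, 5, 6, 7}  B5 = {1, 2, 3, 6}
Tree: B1–B2, B1–B3, B1–B4, B1–B5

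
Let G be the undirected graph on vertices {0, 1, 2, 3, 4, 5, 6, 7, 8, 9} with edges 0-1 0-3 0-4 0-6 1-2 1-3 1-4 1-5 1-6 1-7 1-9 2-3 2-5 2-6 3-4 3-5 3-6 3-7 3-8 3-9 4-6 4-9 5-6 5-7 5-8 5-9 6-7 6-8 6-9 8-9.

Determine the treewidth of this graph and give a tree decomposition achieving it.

Each bag holds 5 vertices, so the decomposition has width 4, which upper-bounds the treewidth. On the other hand G contains the 5-clique {3, 5, 6, 8, 9}. A clique must lie in a single bag of any decomposition, so no decomposition can have width below 4. Therefore the treewidth is 4.

Treewidth 4.
One optimal decomposition is:
Bags: B1 = {1, 3, 4, 6, 9}  B2 = {1, 3, 5, 6, 9}  B3 = {0, 1, 3, 4, 6}  B4 = {1, 2, 3, 5, 6}  B5 = {3, 5, 6, 8, 9}  B6 = {1, 3, 5, 6, 7}
Tree: B1–B2, B1–B3, B2–B4, B2–B5, B4–B6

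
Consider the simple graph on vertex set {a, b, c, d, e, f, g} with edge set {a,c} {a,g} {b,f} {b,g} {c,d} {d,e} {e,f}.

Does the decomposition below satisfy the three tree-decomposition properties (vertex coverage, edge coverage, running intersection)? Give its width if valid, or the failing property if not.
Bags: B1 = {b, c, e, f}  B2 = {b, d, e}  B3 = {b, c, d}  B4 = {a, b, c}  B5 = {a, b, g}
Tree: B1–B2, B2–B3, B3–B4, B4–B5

No — bags containing vertex c are not connected in the tree.

A tree decomposition must satisfy three properties: every vertex lies in some bag; for every edge, both endpoints lie together in some bag; and for every vertex, the bags containing it form a connected subtree. Here bags containing vertex c are not connected in the tree, so the decomposition is invalid.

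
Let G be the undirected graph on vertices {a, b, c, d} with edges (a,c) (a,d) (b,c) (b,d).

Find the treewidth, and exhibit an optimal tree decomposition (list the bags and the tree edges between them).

Every bag has size at most 3, so the width is 3 − 1 = 2 and tw(G) ≤ 2. Since c–b–d–a–c is a cycle in G, G is not acyclic. Forests are exactly the graphs of treewidth ≤ 1, so tw(G) ≥ 2. Hence tw(G) = 2 exactly.

Treewidth 2.
One optimal decomposition is:
Bags: B1 = {b, c, d}  B2 = {a, c, d}
Tree: B1–B2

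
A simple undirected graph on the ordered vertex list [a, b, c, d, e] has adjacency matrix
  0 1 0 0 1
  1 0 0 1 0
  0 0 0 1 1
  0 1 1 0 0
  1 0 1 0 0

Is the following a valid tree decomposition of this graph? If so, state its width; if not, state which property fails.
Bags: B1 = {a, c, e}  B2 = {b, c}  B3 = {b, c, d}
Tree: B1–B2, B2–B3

A tree decomposition must satisfy three properties: every vertex lies in some bag; for every edge, both endpoints lie together in some bag; and for every vertex, the bags containing it form a connected subtree. Here edge (a,b) lies in no bag, so the decomposition is invalid.

No — edge (a,b) lies in no bag.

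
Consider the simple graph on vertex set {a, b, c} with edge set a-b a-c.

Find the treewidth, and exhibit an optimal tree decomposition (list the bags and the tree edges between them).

The largest bag has 2 vertices, giving width 1; this decomposition certifies tw(G) ≤ 1. Since G has at least one edge (e.g. b–a), it is not an edgeless graph, so tw(G) ≥ 1. Therefore the treewidth is 1.

Treewidth 1.
Bags: B1 = {a, b}  B2 = {a, c}
Tree: B1–B2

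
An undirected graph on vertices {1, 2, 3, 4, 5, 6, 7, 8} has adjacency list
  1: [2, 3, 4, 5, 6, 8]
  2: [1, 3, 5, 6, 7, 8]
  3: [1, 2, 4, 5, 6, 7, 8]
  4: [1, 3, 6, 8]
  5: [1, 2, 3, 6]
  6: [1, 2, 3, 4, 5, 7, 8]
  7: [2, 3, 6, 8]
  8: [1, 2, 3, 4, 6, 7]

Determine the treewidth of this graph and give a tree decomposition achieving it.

Each bag holds 5 vertices, so the decomposition has width 4, which upper-bounds the treewidth. Conversely, {1, 2, 3, 6, 8} is a clique of size 5, and the vertices of any clique must share a bag in every tree decomposition; so some bag has ≥ 5 vertices and tw(G) ≥ 4. The upper and lower bounds meet at 4, so that is the treewidth.

Treewidth 4.
One such decomposition:
Bags: B1 = {1, 3, 4, 6, 8}  B2 = {1, 2, 3, 6, 8}  B3 = {2, 3, 6, 7, 8}  B4 = {1, 2, 3, 5, 6}
Tree: B1–B2, B2–B3, B2–B4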